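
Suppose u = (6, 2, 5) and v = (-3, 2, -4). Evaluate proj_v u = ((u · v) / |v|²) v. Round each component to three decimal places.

u · v = 6·(-3) + 2·2 + 5·(-4) = -18 + 4 - 20 = -34
|v|² = 9 + 4 + 16 = 29
proj_v u = (-34/29) · (-3, 2, -4) ≈ (3.517, -2.345, 4.690)

(3.517, -2.345, 4.690)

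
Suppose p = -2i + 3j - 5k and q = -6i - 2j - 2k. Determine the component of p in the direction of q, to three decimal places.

2.412

p · q = (-2)·(-6) + 3·(-2) + (-5)·(-2) = 12 - 6 + 10 = 16
|q| = √(36 + 4 + 4) = √44 ≈ 6.6332
comp_q p = 16 / √44 ≈ 2.412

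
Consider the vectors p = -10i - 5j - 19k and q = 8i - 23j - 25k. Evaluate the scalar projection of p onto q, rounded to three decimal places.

14.613

p · q = (-10)·8 + (-5)·(-23) + (-19)·(-25) = -80 + 115 + 475 = 510
|q| = √(64 + 529 + 625) = √1218 ≈ 34.8999
comp_q p = 510 / √1218 ≈ 14.613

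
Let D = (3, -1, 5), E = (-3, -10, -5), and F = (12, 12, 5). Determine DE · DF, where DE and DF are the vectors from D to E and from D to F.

DE = E − D = (-6, -9, -10)
DF = F − D = (9, 13, 0)
DE · DF = (-6)·9 + (-9)·13 + (-10)·0 = -54 - 117 + 0 = -171

-171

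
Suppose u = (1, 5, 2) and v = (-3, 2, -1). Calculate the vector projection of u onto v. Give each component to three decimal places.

u · v = 1·(-3) + 5·2 + 2·(-1) = -3 + 10 - 2 = 5
|v|² = 9 + 4 + 1 = 14
proj_v u = (5/14) · (-3, 2, -1) ≈ (-1.071, 0.714, -0.357)

(-1.071, 0.714, -0.357)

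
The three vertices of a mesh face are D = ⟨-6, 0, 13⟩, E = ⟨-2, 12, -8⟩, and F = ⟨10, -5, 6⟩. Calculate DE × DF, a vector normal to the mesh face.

(-189, -308, -212)

DE = (4, 12, -21)
DF = (16, -5, -7)
i: 12·(-7) - (-21)·(-5) = -84 - 105 = -189
j: (-21)·16 - 4·(-7) = -336 - (-28) = -308
k: 4·(-5) - 12·16 = -20 - 192 = -212
DE × DF = (-189, -308, -212)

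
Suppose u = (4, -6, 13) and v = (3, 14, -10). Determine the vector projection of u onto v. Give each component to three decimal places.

(-1.987, -9.272, 6.623)

u · v = 4·3 + (-6)·14 + 13·(-10) = 12 - 84 - 130 = -202
|v|² = 9 + 196 + 100 = 305
proj_v u = (-202/305) · (3, 14, -10) ≈ (-1.987, -9.272, 6.623)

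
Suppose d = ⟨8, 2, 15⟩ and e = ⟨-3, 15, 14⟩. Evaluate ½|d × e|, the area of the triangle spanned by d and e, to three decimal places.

i: 2·14 - 15·15 = 28 - 225 = -197
j: 15·(-3) - 8·14 = -45 - 112 = -157
k: 8·15 - 2·(-3) = 120 - (-6) = 126
d × e = (-197, -157, 126)
|d × e| = √((-197)² + (-157)² + 126²) = √79334 ≈ 281.6629
area = ½ · 281.6629 ≈ 140.831

140.831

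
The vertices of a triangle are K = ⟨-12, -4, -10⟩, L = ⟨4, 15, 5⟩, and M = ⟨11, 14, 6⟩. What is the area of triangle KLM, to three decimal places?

KL = (16, 19, 15),  KM = (23, 18, 16)
i: 19·16 - 15·18 = 304 - 270 = 34
j: 15·23 - 16·16 = 345 - 256 = 89
k: 16·18 - 19·23 = 288 - 437 = -149
KL × KM = (34, 89, -149)
|KL × KM| = √31278 ≈ 176.8559
area = ½ · 176.8559 ≈ 88.428

88.428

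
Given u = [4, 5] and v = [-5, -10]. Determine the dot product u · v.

u · v = 4·(-5) + 5·(-10) = -20 - 50 = -70

-70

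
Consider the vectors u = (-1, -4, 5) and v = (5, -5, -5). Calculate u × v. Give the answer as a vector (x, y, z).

(45, 20, 25)

i: (-4)·(-5) - 5·(-5) = 20 - (-25) = 45
j: 5·5 - (-1)·(-5) = 25 - 5 = 20
k: (-1)·(-5) - (-4)·5 = 5 - (-20) = 25
u × v = (45, 20, 25)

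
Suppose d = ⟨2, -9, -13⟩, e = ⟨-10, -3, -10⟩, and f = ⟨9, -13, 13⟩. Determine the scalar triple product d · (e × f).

e × f:
i: (-3)·13 - (-10)·(-13) = -39 - 130 = -169
j: (-10)·9 - (-10)·13 = -90 - (-130) = 40
k: (-10)·(-13) - (-3)·9 = 130 - (-27) = 157
e × f = (-169, 40, 157)
d · (e × f) = 2·(-169) + (-9)·40 + (-13)·157 = -338 - 360 - 2041 = -2739

-2739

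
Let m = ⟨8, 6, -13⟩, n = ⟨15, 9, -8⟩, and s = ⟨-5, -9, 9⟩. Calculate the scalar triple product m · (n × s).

672

n × s:
i: 9·9 - (-8)·(-9) = 81 - 72 = 9
j: (-8)·(-5) - 15·9 = 40 - 135 = -95
k: 15·(-9) - 9·(-5) = -135 - (-45) = -90
n × s = (9, -95, -90)
m · (n × s) = 8·9 + 6·(-95) + (-13)·(-90) = 72 - 570 + 1170 = 672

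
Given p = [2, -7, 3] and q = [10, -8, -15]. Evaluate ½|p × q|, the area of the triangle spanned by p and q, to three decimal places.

i: (-7)·(-15) - 3·(-8) = 105 - (-24) = 129
j: 3·10 - 2·(-15) = 30 - (-30) = 60
k: 2·(-8) - (-7)·10 = -16 - (-70) = 54
p × q = (129, 60, 54)
|p × q| = √(129² + 60² + 54²) = √23157 ≈ 152.1742
area = ½ · 152.1742 ≈ 76.087

76.087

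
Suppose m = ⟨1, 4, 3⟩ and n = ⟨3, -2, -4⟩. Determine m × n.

(-10, 13, -14)

i: 4·(-4) - 3·(-2) = -16 - (-6) = -10
j: 3·3 - 1·(-4) = 9 - (-4) = 13
k: 1·(-2) - 4·3 = -2 - 12 = -14
m × n = (-10, 13, -14)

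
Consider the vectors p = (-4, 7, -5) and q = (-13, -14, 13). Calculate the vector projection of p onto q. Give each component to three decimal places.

p · q = (-4)·(-13) + 7·(-14) + (-5)·13 = 52 - 98 - 65 = -111
|q|² = 169 + 196 + 169 = 534
proj_q p = (-111/534) · (-13, -14, 13) ≈ (2.702, 2.910, -2.702)

(2.702, 2.910, -2.702)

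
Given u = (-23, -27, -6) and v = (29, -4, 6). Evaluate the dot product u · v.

-595

u · v = (-23)·29 + (-27)·(-4) + (-6)·6 = -667 + 108 - 36 = -595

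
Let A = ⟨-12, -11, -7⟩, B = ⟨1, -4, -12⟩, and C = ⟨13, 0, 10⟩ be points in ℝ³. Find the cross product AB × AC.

AB = (13, 7, -5)
AC = (25, 11, 17)
i: 7·17 - (-5)·11 = 119 - (-55) = 174
j: (-5)·25 - 13·17 = -125 - 221 = -346
k: 13·11 - 7·25 = 143 - 175 = -32
AB × AC = (174, -346, -32)

(174, -346, -32)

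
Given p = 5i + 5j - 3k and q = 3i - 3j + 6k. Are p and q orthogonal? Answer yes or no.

no

p · q = 5·3 + 5·(-3) + (-3)·6 = 15 - 15 - 18 = -18
Nonzero, so the vectors are not orthogonal.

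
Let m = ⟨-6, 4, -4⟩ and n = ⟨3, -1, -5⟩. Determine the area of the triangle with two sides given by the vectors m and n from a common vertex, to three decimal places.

24.372

i: 4·(-5) - (-4)·(-1) = -20 - 4 = -24
j: (-4)·3 - (-6)·(-5) = -12 - 30 = -42
k: (-6)·(-1) - 4·3 = 6 - 12 = -6
m × n = (-24, -42, -6)
|m × n| = √((-24)² + (-42)² + (-6)²) = √2376 ≈ 48.7442
area = ½ · 48.7442 ≈ 24.372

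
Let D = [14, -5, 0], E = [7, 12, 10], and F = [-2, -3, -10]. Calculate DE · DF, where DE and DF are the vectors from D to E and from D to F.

46

DE = E − D = (-7, 17, 10)
DF = F − D = (-16, 2, -10)
DE · DF = (-7)·(-16) + 17·2 + 10·(-10) = 112 + 34 - 100 = 46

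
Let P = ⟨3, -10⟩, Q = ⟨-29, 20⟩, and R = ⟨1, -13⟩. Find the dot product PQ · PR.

-26

PQ = Q − P = (-32, 30)
PR = R − P = (-2, -3)
PQ · PR = (-32)·(-2) + 30·(-3) = 64 - 90 = -26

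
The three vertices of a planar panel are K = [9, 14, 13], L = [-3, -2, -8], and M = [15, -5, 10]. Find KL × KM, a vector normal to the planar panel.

KL = (-12, -16, -21)
KM = (6, -19, -3)
i: (-16)·(-3) - (-21)·(-19) = 48 - 399 = -351
j: (-21)·6 - (-12)·(-3) = -126 - 36 = -162
k: (-12)·(-19) - (-16)·6 = 228 - (-96) = 324
KL × KM = (-351, -162, 324)

(-351, -162, 324)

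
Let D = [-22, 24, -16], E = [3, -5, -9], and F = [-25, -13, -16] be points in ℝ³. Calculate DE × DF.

DE = (25, -29, 7)
DF = (-3, -37, 0)
i: (-29)·0 - 7·(-37) = 0 - (-259) = 259
j: 7·(-3) - 25·0 = -21 - 0 = -21
k: 25·(-37) - (-29)·(-3) = -925 - 87 = -1012
DE × DF = (259, -21, -1012)

(259, -21, -1012)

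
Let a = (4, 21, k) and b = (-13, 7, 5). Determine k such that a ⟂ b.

-19

a · b = 4·(-13) + 21·7 + k·5 = 95 + 5k
Set equal to 0: 5k = -95, so k = -19.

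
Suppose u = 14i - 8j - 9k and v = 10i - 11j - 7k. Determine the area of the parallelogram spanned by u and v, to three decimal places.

85.959

i: (-8)·(-7) - (-9)·(-11) = 56 - 99 = -43
j: (-9)·10 - 14·(-7) = -90 - (-98) = 8
k: 14·(-11) - (-8)·10 = -154 - (-80) = -74
u × v = (-43, 8, -74)
|u × v| = √((-43)² + 8² + (-74)²) = √7389 ≈ 85.9593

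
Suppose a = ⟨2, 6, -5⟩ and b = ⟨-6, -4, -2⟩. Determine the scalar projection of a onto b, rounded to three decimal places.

-3.474

a · b = 2·(-6) + 6·(-4) + (-5)·(-2) = -12 - 24 + 10 = -26
|b| = √(36 + 16 + 4) = √56 ≈ 7.4833
comp_b a = -26 / √56 ≈ -3.474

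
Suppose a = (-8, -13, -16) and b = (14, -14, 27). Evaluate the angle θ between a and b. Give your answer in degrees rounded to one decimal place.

a · b = (-8)·14 + (-13)·(-14) + (-16)·27 = -112 + 182 - 432 = -362
|a|² = 64 + 169 + 256 = 489,  |a| = √489 ≈ 22.113344
|b|² = 196 + 196 + 729 = 1121,  |b| = √1121 ≈ 33.481338
cos θ = -362 / (22.113344 · 33.481338) ≈ -0.48894
θ = arccos(-0.48894) ≈ 119.3°

119.3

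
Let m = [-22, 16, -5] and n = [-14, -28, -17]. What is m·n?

m · n = (-22)·(-14) + 16·(-28) + (-5)·(-17) = 308 - 448 + 85 = -55

-55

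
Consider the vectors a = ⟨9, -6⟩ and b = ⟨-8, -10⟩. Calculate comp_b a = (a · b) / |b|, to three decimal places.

a · b = 9·(-8) + (-6)·(-10) = -72 + 60 = -12
|b| = √(64 + 100) = √164 ≈ 12.8062
comp_b a = -12 / √164 ≈ -0.937

-0.937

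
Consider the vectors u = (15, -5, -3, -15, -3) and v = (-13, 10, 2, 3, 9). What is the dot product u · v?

-323

u · v = 15·(-13) + (-5)·10 + (-3)·2 + (-15)·3 + (-3)·9 = -195 - 50 - 6 - 45 - 27 = -323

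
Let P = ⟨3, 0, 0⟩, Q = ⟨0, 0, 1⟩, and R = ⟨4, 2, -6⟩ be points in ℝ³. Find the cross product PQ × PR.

(-2, -17, -6)

PQ = (-3, 0, 1)
PR = (1, 2, -6)
i: 0·(-6) - 1·2 = 0 - 2 = -2
j: 1·1 - (-3)·(-6) = 1 - 18 = -17
k: (-3)·2 - 0·1 = -6 - 0 = -6
PQ × PR = (-2, -17, -6)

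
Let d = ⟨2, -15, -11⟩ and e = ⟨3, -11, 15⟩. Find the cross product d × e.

(-346, -63, 23)

i: (-15)·15 - (-11)·(-11) = -225 - 121 = -346
j: (-11)·3 - 2·15 = -33 - 30 = -63
k: 2·(-11) - (-15)·3 = -22 - (-45) = 23
d × e = (-346, -63, 23)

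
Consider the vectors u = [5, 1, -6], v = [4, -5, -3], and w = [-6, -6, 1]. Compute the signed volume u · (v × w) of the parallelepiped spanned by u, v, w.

223

v × w:
i: (-5)·1 - (-3)·(-6) = -5 - 18 = -23
j: (-3)·(-6) - 4·1 = 18 - 4 = 14
k: 4·(-6) - (-5)·(-6) = -24 - 30 = -54
v × w = (-23, 14, -54)
u · (v × w) = 5·(-23) + 1·14 + (-6)·(-54) = -115 + 14 + 324 = 223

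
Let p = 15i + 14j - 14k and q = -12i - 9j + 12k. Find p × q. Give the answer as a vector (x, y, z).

i: 14·12 - (-14)·(-9) = 168 - 126 = 42
j: (-14)·(-12) - 15·12 = 168 - 180 = -12
k: 15·(-9) - 14·(-12) = -135 - (-168) = 33
p × q = (42, -12, 33)

(42, -12, 33)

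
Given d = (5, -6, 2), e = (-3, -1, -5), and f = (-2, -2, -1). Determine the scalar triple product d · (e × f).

e × f:
i: (-1)·(-1) - (-5)·(-2) = 1 - 10 = -9
j: (-5)·(-2) - (-3)·(-1) = 10 - 3 = 7
k: (-3)·(-2) - (-1)·(-2) = 6 - 2 = 4
e × f = (-9, 7, 4)
d · (e × f) = 5·(-9) + (-6)·7 + 2·4 = -45 - 42 + 8 = -79

-79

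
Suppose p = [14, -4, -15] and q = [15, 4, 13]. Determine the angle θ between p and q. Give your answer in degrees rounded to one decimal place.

p · q = 14·15 + (-4)·4 + (-15)·13 = 210 - 16 - 195 = -1
|p|² = 196 + 16 + 225 = 437,  |p| = √437 ≈ 20.904545
|q|² = 225 + 16 + 169 = 410,  |q| = √410 ≈ 20.248457
cos θ = -1 / (20.904545 · 20.248457) ≈ -0.00236
θ = arccos(-0.00236) ≈ 90.1°

90.1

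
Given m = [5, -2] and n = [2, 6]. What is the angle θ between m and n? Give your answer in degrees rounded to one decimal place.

93.4

m · n = 5·2 + (-2)·6 = 10 - 12 = -2
|m|² = 25 + 4 = 29,  |m| = √29 ≈ 5.385165
|n|² = 4 + 36 = 40,  |n| = √40 ≈ 6.324555
cos θ = -2 / (5.385165 · 6.324555) ≈ -0.05872
θ = arccos(-0.05872) ≈ 93.4°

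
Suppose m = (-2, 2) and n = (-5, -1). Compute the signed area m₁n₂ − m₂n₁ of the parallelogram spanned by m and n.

12

(-2)·(-1) - 2·(-5) = 2 - (-10) = 12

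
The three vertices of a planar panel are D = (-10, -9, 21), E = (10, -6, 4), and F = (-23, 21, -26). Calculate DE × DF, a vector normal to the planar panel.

DE = (20, 3, -17)
DF = (-13, 30, -47)
i: 3·(-47) - (-17)·30 = -141 - (-510) = 369
j: (-17)·(-13) - 20·(-47) = 221 - (-940) = 1161
k: 20·30 - 3·(-13) = 600 - (-39) = 639
DE × DF = (369, 1161, 639)

(369, 1161, 639)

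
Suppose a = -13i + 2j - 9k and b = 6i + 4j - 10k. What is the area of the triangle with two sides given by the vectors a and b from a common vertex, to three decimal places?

97.734

i: 2·(-10) - (-9)·4 = -20 - (-36) = 16
j: (-9)·6 - (-13)·(-10) = -54 - 130 = -184
k: (-13)·4 - 2·6 = -52 - 12 = -64
a × b = (16, -184, -64)
|a × b| = √(16² + (-184)² + (-64)²) = √38208 ≈ 195.4687
area = ½ · 195.4687 ≈ 97.734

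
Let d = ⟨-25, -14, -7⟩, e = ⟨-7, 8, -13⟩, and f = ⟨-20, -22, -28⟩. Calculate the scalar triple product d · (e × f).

e × f:
i: 8·(-28) - (-13)·(-22) = -224 - 286 = -510
j: (-13)·(-20) - (-7)·(-28) = 260 - 196 = 64
k: (-7)·(-22) - 8·(-20) = 154 - (-160) = 314
e × f = (-510, 64, 314)
d · (e × f) = (-25)·(-510) + (-14)·64 + (-7)·314 = 12750 - 896 - 2198 = 9656

9656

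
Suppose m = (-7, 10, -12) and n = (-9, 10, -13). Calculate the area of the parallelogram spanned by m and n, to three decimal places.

28.089

i: 10·(-13) - (-12)·10 = -130 - (-120) = -10
j: (-12)·(-9) - (-7)·(-13) = 108 - 91 = 17
k: (-7)·10 - 10·(-9) = -70 - (-90) = 20
m × n = (-10, 17, 20)
|m × n| = √((-10)² + 17² + 20²) = √789 ≈ 28.0891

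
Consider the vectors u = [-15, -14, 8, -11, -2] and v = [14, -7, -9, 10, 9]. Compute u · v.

u · v = (-15)·14 + (-14)·(-7) + 8·(-9) + (-11)·10 + (-2)·9 = -210 + 98 - 72 - 110 - 18 = -312

-312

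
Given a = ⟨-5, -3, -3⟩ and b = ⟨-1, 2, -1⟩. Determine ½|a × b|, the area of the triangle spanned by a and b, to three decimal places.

i: (-3)·(-1) - (-3)·2 = 3 - (-6) = 9
j: (-3)·(-1) - (-5)·(-1) = 3 - 5 = -2
k: (-5)·2 - (-3)·(-1) = -10 - 3 = -13
a × b = (9, -2, -13)
|a × b| = √(9² + (-2)² + (-13)²) = √254 ≈ 15.9374
area = ½ · 15.9374 ≈ 7.969

7.969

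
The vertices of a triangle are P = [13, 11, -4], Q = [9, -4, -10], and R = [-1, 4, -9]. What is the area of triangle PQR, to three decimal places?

PQ = (-4, -15, -6),  PR = (-14, -7, -5)
i: (-15)·(-5) - (-6)·(-7) = 75 - 42 = 33
j: (-6)·(-14) - (-4)·(-5) = 84 - 20 = 64
k: (-4)·(-7) - (-15)·(-14) = 28 - 210 = -182
PQ × PR = (33, 64, -182)
|PQ × PR| = √38309 ≈ 195.7269
area = ½ · 195.7269 ≈ 97.863

97.863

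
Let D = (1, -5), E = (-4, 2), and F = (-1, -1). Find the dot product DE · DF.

DE = E − D = (-5, 7)
DF = F − D = (-2, 4)
DE · DF = (-5)·(-2) + 7·4 = 10 + 28 = 38

38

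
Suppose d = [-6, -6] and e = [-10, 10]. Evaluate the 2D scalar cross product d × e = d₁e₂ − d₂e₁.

(-6)·10 - (-6)·(-10) = -60 - 60 = -120

-120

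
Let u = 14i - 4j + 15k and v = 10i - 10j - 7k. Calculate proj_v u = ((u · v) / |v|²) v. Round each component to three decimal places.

(3.012, -3.012, -2.108)

u · v = 14·10 + (-4)·(-10) + 15·(-7) = 140 + 40 - 105 = 75
|v|² = 100 + 100 + 49 = 249
proj_v u = (75/249) · (10, -10, -7) ≈ (3.012, -3.012, -2.108)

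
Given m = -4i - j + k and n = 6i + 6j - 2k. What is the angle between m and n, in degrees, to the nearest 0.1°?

149.9

m · n = (-4)·6 + (-1)·6 + 1·(-2) = -24 - 6 - 2 = -32
|m|² = 16 + 1 + 1 = 18,  |m| = √18 ≈ 4.242641
|n|² = 36 + 36 + 4 = 76,  |n| = √76 ≈ 8.717798
cos θ = -32 / (4.242641 · 8.717798) ≈ -0.86518
θ = arccos(-0.86518) ≈ 149.9°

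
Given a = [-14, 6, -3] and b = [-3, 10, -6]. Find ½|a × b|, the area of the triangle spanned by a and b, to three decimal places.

71.668

i: 6·(-6) - (-3)·10 = -36 - (-30) = -6
j: (-3)·(-3) - (-14)·(-6) = 9 - 84 = -75
k: (-14)·10 - 6·(-3) = -140 - (-18) = -122
a × b = (-6, -75, -122)
|a × b| = √((-6)² + (-75)² + (-122)²) = √20545 ≈ 143.3353
area = ½ · 143.3353 ≈ 71.668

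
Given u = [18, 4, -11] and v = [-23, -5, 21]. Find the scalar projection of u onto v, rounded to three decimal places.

-21.082

u · v = 18·(-23) + 4·(-5) + (-11)·21 = -414 - 20 - 231 = -665
|v| = √(529 + 25 + 441) = √995 ≈ 31.5436
comp_v u = -665 / √995 ≈ -21.082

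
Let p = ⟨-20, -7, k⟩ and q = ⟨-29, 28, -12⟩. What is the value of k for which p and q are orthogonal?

p · q = (-20)·(-29) + (-7)·28 + k·(-12) = 384 - 12k
Set equal to 0: -12k = -384, so k = 32.

32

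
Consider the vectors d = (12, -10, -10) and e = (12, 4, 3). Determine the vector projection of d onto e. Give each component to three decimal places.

d · e = 12·12 + (-10)·4 + (-10)·3 = 144 - 40 - 30 = 74
|e|² = 144 + 16 + 9 = 169
proj_e d = (74/169) · (12, 4, 3) ≈ (5.254, 1.751, 1.314)

(5.254, 1.751, 1.314)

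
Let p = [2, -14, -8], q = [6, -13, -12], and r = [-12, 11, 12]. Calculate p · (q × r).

-336

q × r:
i: (-13)·12 - (-12)·11 = -156 - (-132) = -24
j: (-12)·(-12) - 6·12 = 144 - 72 = 72
k: 6·11 - (-13)·(-12) = 66 - 156 = -90
q × r = (-24, 72, -90)
p · (q × r) = 2·(-24) + (-14)·72 + (-8)·(-90) = -48 - 1008 + 720 = -336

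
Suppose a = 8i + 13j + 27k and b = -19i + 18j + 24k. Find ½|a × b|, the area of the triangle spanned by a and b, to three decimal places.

412.366

i: 13·24 - 27·18 = 312 - 486 = -174
j: 27·(-19) - 8·24 = -513 - 192 = -705
k: 8·18 - 13·(-19) = 144 - (-247) = 391
a × b = (-174, -705, 391)
|a × b| = √((-174)² + (-705)² + 391²) = √680182 ≈ 824.7315
area = ½ · 824.7315 ≈ 412.366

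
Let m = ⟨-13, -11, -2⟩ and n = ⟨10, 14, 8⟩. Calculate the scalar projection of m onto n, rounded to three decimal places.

m · n = (-13)·10 + (-11)·14 + (-2)·8 = -130 - 154 - 16 = -300
|n| = √(100 + 196 + 64) = √360 ≈ 18.9737
comp_n m = -300 / √360 ≈ -15.811

-15.811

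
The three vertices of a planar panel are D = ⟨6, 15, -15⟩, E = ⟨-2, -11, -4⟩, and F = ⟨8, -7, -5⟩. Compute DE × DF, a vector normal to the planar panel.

(-18, 102, 228)

DE = (-8, -26, 11)
DF = (2, -22, 10)
i: (-26)·10 - 11·(-22) = -260 - (-242) = -18
j: 11·2 - (-8)·10 = 22 - (-80) = 102
k: (-8)·(-22) - (-26)·2 = 176 - (-52) = 228
DE × DF = (-18, 102, 228)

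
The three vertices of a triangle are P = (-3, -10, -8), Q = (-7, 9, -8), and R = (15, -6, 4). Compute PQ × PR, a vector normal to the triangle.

(228, 48, -358)

PQ = (-4, 19, 0)
PR = (18, 4, 12)
i: 19·12 - 0·4 = 228 - 0 = 228
j: 0·18 - (-4)·12 = 0 - (-48) = 48
k: (-4)·4 - 19·18 = -16 - 342 = -358
PQ × PR = (228, 48, -358)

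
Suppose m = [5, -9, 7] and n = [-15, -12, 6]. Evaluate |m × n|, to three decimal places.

239.061

i: (-9)·6 - 7·(-12) = -54 - (-84) = 30
j: 7·(-15) - 5·6 = -105 - 30 = -135
k: 5·(-12) - (-9)·(-15) = -60 - 135 = -195
m × n = (30, -135, -195)
|m × n| = √(30² + (-135)² + (-195)²) = √57150 ≈ 239.0607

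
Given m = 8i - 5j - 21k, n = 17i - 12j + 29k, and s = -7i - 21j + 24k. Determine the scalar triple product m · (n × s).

14884

n × s:
i: (-12)·24 - 29·(-21) = -288 - (-609) = 321
j: 29·(-7) - 17·24 = -203 - 408 = -611
k: 17·(-21) - (-12)·(-7) = -357 - 84 = -441
n × s = (321, -611, -441)
m · (n × s) = 8·321 + (-5)·(-611) + (-21)·(-441) = 2568 + 3055 + 9261 = 14884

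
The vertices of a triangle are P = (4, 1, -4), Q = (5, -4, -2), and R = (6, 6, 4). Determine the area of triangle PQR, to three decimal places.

26.177

PQ = (1, -5, 2),  PR = (2, 5, 8)
i: (-5)·8 - 2·5 = -40 - 10 = -50
j: 2·2 - 1·8 = 4 - 8 = -4
k: 1·5 - (-5)·2 = 5 - (-10) = 15
PQ × PR = (-50, -4, 15)
|PQ × PR| = √2741 ≈ 52.3546
area = ½ · 52.3546 ≈ 26.177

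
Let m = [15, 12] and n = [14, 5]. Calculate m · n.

270

m · n = 15·14 + 12·5 = 210 + 60 = 270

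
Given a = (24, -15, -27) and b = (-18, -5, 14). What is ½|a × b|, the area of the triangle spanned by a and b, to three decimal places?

i: (-15)·14 - (-27)·(-5) = -210 - 135 = -345
j: (-27)·(-18) - 24·14 = 486 - 336 = 150
k: 24·(-5) - (-15)·(-18) = -120 - 270 = -390
a × b = (-345, 150, -390)
|a × b| = √((-345)² + 150² + (-390)²) = √293625 ≈ 541.8718
area = ½ · 541.8718 ≈ 270.936

270.936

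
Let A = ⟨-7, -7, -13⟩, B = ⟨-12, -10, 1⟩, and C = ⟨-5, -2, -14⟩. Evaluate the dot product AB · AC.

AB = B − A = (-5, -3, 14)
AC = C − A = (2, 5, -1)
AB · AC = (-5)·2 + (-3)·5 + 14·(-1) = -10 - 15 - 14 = -39

-39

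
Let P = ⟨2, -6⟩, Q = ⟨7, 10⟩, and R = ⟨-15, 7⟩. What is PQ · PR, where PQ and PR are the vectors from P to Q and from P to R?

123

PQ = Q − P = (5, 16)
PR = R − P = (-17, 13)
PQ · PR = 5·(-17) + 16·13 = -85 + 208 = 123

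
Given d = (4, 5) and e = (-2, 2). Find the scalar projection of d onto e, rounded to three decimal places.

d · e = 4·(-2) + 5·2 = -8 + 10 = 2
|e| = √(4 + 4) = √8 ≈ 2.8284
comp_e d = 2 / √8 ≈ 0.707

0.707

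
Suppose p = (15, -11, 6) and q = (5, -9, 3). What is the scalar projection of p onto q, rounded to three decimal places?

p · q = 15·5 + (-11)·(-9) + 6·3 = 75 + 99 + 18 = 192
|q| = √(25 + 81 + 9) = √115 ≈ 10.7238
comp_q p = 192 / √115 ≈ 17.904

17.904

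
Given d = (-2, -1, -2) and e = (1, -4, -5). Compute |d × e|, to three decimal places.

15.297

i: (-1)·(-5) - (-2)·(-4) = 5 - 8 = -3
j: (-2)·1 - (-2)·(-5) = -2 - 10 = -12
k: (-2)·(-4) - (-1)·1 = 8 - (-1) = 9
d × e = (-3, -12, 9)
|d × e| = √((-3)² + (-12)² + 9²) = √234 ≈ 15.2971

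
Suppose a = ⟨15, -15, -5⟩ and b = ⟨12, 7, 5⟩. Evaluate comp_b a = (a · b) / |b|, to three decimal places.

3.386

a · b = 15·12 + (-15)·7 + (-5)·5 = 180 - 105 - 25 = 50
|b| = √(144 + 49 + 25) = √218 ≈ 14.7648
comp_b a = 50 / √218 ≈ 3.386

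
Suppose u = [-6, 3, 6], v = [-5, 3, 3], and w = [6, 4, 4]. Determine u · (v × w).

v × w:
i: 3·4 - 3·4 = 12 - 12 = 0
j: 3·6 - (-5)·4 = 18 - (-20) = 38
k: (-5)·4 - 3·6 = -20 - 18 = -38
v × w = (0, 38, -38)
u · (v × w) = (-6)·0 + 3·38 + 6·(-38) = 0 + 114 - 228 = -114

-114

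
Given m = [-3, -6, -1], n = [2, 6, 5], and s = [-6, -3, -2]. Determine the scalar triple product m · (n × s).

n × s:
i: 6·(-2) - 5·(-3) = -12 - (-15) = 3
j: 5·(-6) - 2·(-2) = -30 - (-4) = -26
k: 2·(-3) - 6·(-6) = -6 - (-36) = 30
n × s = (3, -26, 30)
m · (n × s) = (-3)·3 + (-6)·(-26) + (-1)·30 = -9 + 156 - 30 = 117

117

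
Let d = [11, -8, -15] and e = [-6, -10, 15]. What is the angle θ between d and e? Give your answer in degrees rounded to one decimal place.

d · e = 11·(-6) + (-8)·(-10) + (-15)·15 = -66 + 80 - 225 = -211
|d|² = 121 + 64 + 225 = 410,  |d| = √410 ≈ 20.248457
|e|² = 36 + 100 + 225 = 361,  |e| = √361 ≈ 19.000000
cos θ = -211 / (20.248457 · 19.000000) ≈ -0.54845
θ = arccos(-0.54845) ≈ 123.3°

123.3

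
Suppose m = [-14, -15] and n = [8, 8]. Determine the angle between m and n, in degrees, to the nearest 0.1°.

m · n = (-14)·8 + (-15)·8 = -112 - 120 = -232
|m|² = 196 + 225 = 421,  |m| = √421 ≈ 20.518285
|n|² = 64 + 64 = 128,  |n| = √128 ≈ 11.313708
cos θ = -232 / (20.518285 · 11.313708) ≈ -0.99941
θ = arccos(-0.99941) ≈ 178.0°

178.0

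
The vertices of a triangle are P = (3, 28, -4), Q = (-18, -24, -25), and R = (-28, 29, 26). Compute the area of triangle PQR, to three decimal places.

1291.914

PQ = (-21, -52, -21),  PR = (-31, 1, 30)
i: (-52)·30 - (-21)·1 = -1560 - (-21) = -1539
j: (-21)·(-31) - (-21)·30 = 651 - (-630) = 1281
k: (-21)·1 - (-52)·(-31) = -21 - 1612 = -1633
PQ × PR = (-1539, 1281, -1633)
|PQ × PR| = √6676171 ≈ 2583.8287
area = ½ · 2583.8287 ≈ 1291.914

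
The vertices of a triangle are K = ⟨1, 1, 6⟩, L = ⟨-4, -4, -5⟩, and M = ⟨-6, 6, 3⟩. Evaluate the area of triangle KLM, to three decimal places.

55.552

KL = (-5, -5, -11),  KM = (-7, 5, -3)
i: (-5)·(-3) - (-11)·5 = 15 - (-55) = 70
j: (-11)·(-7) - (-5)·(-3) = 77 - 15 = 62
k: (-5)·5 - (-5)·(-7) = -25 - 35 = -60
KL × KM = (70, 62, -60)
|KL × KM| = √12344 ≈ 111.1036
area = ½ · 111.1036 ≈ 55.552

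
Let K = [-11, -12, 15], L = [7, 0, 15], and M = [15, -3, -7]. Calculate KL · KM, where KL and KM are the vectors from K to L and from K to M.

KL = L − K = (18, 12, 0)
KM = M − K = (26, 9, -22)
KL · KM = 18·26 + 12·9 + 0·(-22) = 468 + 108 + 0 = 576

576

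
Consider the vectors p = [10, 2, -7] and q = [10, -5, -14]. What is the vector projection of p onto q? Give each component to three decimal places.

p · q = 10·10 + 2·(-5) + (-7)·(-14) = 100 - 10 + 98 = 188
|q|² = 100 + 25 + 196 = 321
proj_q p = (188/321) · (10, -5, -14) ≈ (5.857, -2.928, -8.199)

(5.857, -2.928, -8.199)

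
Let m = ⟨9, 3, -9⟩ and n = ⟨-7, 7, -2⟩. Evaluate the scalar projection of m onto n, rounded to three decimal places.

-2.376

m · n = 9·(-7) + 3·7 + (-9)·(-2) = -63 + 21 + 18 = -24
|n| = √(49 + 49 + 4) = √102 ≈ 10.0995
comp_n m = -24 / √102 ≈ -2.376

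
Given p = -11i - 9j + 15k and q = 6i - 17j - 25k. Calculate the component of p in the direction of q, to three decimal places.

-9.344

p · q = (-11)·6 + (-9)·(-17) + 15·(-25) = -66 + 153 - 375 = -288
|q| = √(36 + 289 + 625) = √950 ≈ 30.8221
comp_q p = -288 / √950 ≈ -9.344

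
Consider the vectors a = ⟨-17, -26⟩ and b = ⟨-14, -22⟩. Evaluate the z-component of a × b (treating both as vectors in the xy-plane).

(-17)·(-22) - (-26)·(-14) = 374 - 364 = 10

10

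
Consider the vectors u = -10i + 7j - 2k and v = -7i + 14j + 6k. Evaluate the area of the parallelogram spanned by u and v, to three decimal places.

136.591

i: 7·6 - (-2)·14 = 42 - (-28) = 70
j: (-2)·(-7) - (-10)·6 = 14 - (-60) = 74
k: (-10)·14 - 7·(-7) = -140 - (-49) = -91
u × v = (70, 74, -91)
|u × v| = √(70² + 74² + (-91)²) = √18657 ≈ 136.5906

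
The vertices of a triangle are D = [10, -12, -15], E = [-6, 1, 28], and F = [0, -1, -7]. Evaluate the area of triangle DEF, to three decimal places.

239.521

DE = (-16, 13, 43),  DF = (-10, 11, 8)
i: 13·8 - 43·11 = 104 - 473 = -369
j: 43·(-10) - (-16)·8 = -430 - (-128) = -302
k: (-16)·11 - 13·(-10) = -176 - (-130) = -46
DE × DF = (-369, -302, -46)
|DE × DF| = √229481 ≈ 479.0418
area = ½ · 479.0418 ≈ 239.521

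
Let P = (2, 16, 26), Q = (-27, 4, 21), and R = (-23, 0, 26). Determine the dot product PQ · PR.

917

PQ = Q − P = (-29, -12, -5)
PR = R − P = (-25, -16, 0)
PQ · PR = (-29)·(-25) + (-12)·(-16) + (-5)·0 = 725 + 192 + 0 = 917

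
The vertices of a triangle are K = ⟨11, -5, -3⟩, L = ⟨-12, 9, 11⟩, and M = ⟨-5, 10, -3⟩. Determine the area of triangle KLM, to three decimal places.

165.013

KL = (-23, 14, 14),  KM = (-16, 15, 0)
i: 14·0 - 14·15 = 0 - 210 = -210
j: 14·(-16) - (-23)·0 = -224 - 0 = -224
k: (-23)·15 - 14·(-16) = -345 - (-224) = -121
KL × KM = (-210, -224, -121)
|KL × KM| = √108917 ≈ 330.0258
area = ½ · 330.0258 ≈ 165.013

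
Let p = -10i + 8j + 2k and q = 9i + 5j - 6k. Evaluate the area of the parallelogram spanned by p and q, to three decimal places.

i: 8·(-6) - 2·5 = -48 - 10 = -58
j: 2·9 - (-10)·(-6) = 18 - 60 = -42
k: (-10)·5 - 8·9 = -50 - 72 = -122
p × q = (-58, -42, -122)
|p × q| = √((-58)² + (-42)² + (-122)²) = √20012 ≈ 141.4638

141.464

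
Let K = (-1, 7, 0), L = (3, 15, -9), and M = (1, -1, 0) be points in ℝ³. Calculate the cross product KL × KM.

(-72, -18, -48)

KL = (4, 8, -9)
KM = (2, -8, 0)
i: 8·0 - (-9)·(-8) = 0 - 72 = -72
j: (-9)·2 - 4·0 = -18 - 0 = -18
k: 4·(-8) - 8·2 = -32 - 16 = -48
KL × KM = (-72, -18, -48)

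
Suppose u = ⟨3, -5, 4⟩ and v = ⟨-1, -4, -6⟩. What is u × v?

i: (-5)·(-6) - 4·(-4) = 30 - (-16) = 46
j: 4·(-1) - 3·(-6) = -4 - (-18) = 14
k: 3·(-4) - (-5)·(-1) = -12 - 5 = -17
u × v = (46, 14, -17)

(46, 14, -17)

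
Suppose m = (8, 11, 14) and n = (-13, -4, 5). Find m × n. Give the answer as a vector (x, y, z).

(111, -222, 111)

i: 11·5 - 14·(-4) = 55 - (-56) = 111
j: 14·(-13) - 8·5 = -182 - 40 = -222
k: 8·(-4) - 11·(-13) = -32 - (-143) = 111
m × n = (111, -222, 111)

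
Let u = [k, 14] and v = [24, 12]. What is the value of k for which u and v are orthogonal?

u · v = k·24 + 14·12 = 168 + 24k
Set equal to 0: 24k = -168, so k = -7.

-7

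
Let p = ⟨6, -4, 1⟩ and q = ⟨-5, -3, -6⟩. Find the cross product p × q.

(27, 31, -38)

i: (-4)·(-6) - 1·(-3) = 24 - (-3) = 27
j: 1·(-5) - 6·(-6) = -5 - (-36) = 31
k: 6·(-3) - (-4)·(-5) = -18 - 20 = -38
p × q = (27, 31, -38)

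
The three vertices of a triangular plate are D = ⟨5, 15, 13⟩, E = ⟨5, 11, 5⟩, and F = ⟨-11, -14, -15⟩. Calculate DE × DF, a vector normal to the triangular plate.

DE = (0, -4, -8)
DF = (-16, -29, -28)
i: (-4)·(-28) - (-8)·(-29) = 112 - 232 = -120
j: (-8)·(-16) - 0·(-28) = 128 - 0 = 128
k: 0·(-29) - (-4)·(-16) = 0 - 64 = -64
DE × DF = (-120, 128, -64)

(-120, 128, -64)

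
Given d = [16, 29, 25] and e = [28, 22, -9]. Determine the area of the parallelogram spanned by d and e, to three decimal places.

1257.639

i: 29·(-9) - 25·22 = -261 - 550 = -811
j: 25·28 - 16·(-9) = 700 - (-144) = 844
k: 16·22 - 29·28 = 352 - 812 = -460
d × e = (-811, 844, -460)
|d × e| = √((-811)² + 844² + (-460)²) = √1581657 ≈ 1257.6395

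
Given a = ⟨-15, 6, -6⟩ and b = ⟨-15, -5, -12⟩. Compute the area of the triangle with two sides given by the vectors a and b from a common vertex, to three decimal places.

i: 6·(-12) - (-6)·(-5) = -72 - 30 = -102
j: (-6)·(-15) - (-15)·(-12) = 90 - 180 = -90
k: (-15)·(-5) - 6·(-15) = 75 - (-90) = 165
a × b = (-102, -90, 165)
|a × b| = √((-102)² + (-90)² + 165²) = √45729 ≈ 213.8434
area = ½ · 213.8434 ≈ 106.922

106.922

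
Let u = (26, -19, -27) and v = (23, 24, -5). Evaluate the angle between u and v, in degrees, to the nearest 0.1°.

78.7

u · v = 26·23 + (-19)·24 + (-27)·(-5) = 598 - 456 + 135 = 277
|u|² = 676 + 361 + 729 = 1766,  |u| = √1766 ≈ 42.023803
|v|² = 529 + 576 + 25 = 1130,  |v| = √1130 ≈ 33.615473
cos θ = 277 / (42.023803 · 33.615473) ≈ 0.19609
θ = arccos(0.19609) ≈ 78.7°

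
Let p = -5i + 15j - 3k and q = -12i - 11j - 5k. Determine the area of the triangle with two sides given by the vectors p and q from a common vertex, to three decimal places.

i: 15·(-5) - (-3)·(-11) = -75 - 33 = -108
j: (-3)·(-12) - (-5)·(-5) = 36 - 25 = 11
k: (-5)·(-11) - 15·(-12) = 55 - (-180) = 235
p × q = (-108, 11, 235)
|p × q| = √((-108)² + 11² + 235²) = √67010 ≈ 258.8629
area = ½ · 258.8629 ≈ 129.431

129.431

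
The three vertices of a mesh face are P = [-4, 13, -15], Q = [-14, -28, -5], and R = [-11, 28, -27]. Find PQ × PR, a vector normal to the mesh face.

PQ = (-10, -41, 10)
PR = (-7, 15, -12)
i: (-41)·(-12) - 10·15 = 492 - 150 = 342
j: 10·(-7) - (-10)·(-12) = -70 - 120 = -190
k: (-10)·15 - (-41)·(-7) = -150 - 287 = -437
PQ × PR = (342, -190, -437)

(342, -190, -437)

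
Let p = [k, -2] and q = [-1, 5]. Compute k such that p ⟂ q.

-10

p · q = k·(-1) + (-2)·5 = -10 - 1k
Set equal to 0: -1k = 10, so k = -10.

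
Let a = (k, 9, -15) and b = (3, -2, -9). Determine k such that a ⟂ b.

a · b = k·3 + 9·(-2) + (-15)·(-9) = 117 + 3k
Set equal to 0: 3k = -117, so k = -39.

-39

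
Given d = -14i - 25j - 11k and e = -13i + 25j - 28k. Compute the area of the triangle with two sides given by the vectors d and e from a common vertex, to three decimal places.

i: (-25)·(-28) - (-11)·25 = 700 - (-275) = 975
j: (-11)·(-13) - (-14)·(-28) = 143 - 392 = -249
k: (-14)·25 - (-25)·(-13) = -350 - 325 = -675
d × e = (975, -249, -675)
|d × e| = √(975² + (-249)² + (-675)²) = √1468251 ≈ 1211.7141
area = ½ · 1211.7141 ≈ 605.857

605.857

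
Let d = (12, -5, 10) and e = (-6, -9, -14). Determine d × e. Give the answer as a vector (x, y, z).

(160, 108, -138)

i: (-5)·(-14) - 10·(-9) = 70 - (-90) = 160
j: 10·(-6) - 12·(-14) = -60 - (-168) = 108
k: 12·(-9) - (-5)·(-6) = -108 - 30 = -138
d × e = (160, 108, -138)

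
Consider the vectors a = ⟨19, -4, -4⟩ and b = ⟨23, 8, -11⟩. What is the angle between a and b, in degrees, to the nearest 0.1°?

32.0

a · b = 19·23 + (-4)·8 + (-4)·(-11) = 437 - 32 + 44 = 449
|a|² = 361 + 16 + 16 = 393,  |a| = √393 ≈ 19.824228
|b|² = 529 + 64 + 121 = 714,  |b| = √714 ≈ 26.720778
cos θ = 449 / (19.824228 · 26.720778) ≈ 0.84762
θ = arccos(0.84762) ≈ 32.0°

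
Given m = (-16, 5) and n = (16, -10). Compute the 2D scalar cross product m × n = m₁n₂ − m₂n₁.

(-16)·(-10) - 5·16 = 160 - 80 = 80

80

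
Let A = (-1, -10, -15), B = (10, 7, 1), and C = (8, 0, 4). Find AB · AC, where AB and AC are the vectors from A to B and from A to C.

573

AB = B − A = (11, 17, 16)
AC = C − A = (9, 10, 19)
AB · AC = 11·9 + 17·10 + 16·19 = 99 + 170 + 304 = 573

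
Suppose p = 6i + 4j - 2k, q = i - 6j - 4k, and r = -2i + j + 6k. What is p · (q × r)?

q × r:
i: (-6)·6 - (-4)·1 = -36 - (-4) = -32
j: (-4)·(-2) - 1·6 = 8 - 6 = 2
k: 1·1 - (-6)·(-2) = 1 - 12 = -11
q × r = (-32, 2, -11)
p · (q × r) = 6·(-32) + 4·2 + (-2)·(-11) = -192 + 8 + 22 = -162

-162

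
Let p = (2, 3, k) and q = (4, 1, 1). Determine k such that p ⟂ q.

-11

p · q = 2·4 + 3·1 + k·1 = 11 + 1k
Set equal to 0: 1k = -11, so k = -11.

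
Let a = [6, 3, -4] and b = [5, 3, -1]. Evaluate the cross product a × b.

i: 3·(-1) - (-4)·3 = -3 - (-12) = 9
j: (-4)·5 - 6·(-1) = -20 - (-6) = -14
k: 6·3 - 3·5 = 18 - 15 = 3
a × b = (9, -14, 3)

(9, -14, 3)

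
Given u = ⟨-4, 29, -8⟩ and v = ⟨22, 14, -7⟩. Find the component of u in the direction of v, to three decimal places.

13.852

u · v = (-4)·22 + 29·14 + (-8)·(-7) = -88 + 406 + 56 = 374
|v| = √(484 + 196 + 49) = √729 ≈ 27.0000
comp_v u = 374 / √729 ≈ 13.852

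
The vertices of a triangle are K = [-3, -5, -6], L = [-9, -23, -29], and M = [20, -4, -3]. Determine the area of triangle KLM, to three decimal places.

KL = (-6, -18, -23),  KM = (23, 1, 3)
i: (-18)·3 - (-23)·1 = -54 - (-23) = -31
j: (-23)·23 - (-6)·3 = -529 - (-18) = -511
k: (-6)·1 - (-18)·23 = -6 - (-414) = 408
KL × KM = (-31, -511, 408)
|KL × KM| = √428546 ≈ 654.6342
area = ½ · 654.6342 ≈ 327.317

327.317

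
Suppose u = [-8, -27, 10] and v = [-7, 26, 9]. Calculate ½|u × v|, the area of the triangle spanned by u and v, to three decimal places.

320.399

i: (-27)·9 - 10·26 = -243 - 260 = -503
j: 10·(-7) - (-8)·9 = -70 - (-72) = 2
k: (-8)·26 - (-27)·(-7) = -208 - 189 = -397
u × v = (-503, 2, -397)
|u × v| = √((-503)² + 2² + (-397)²) = √410622 ≈ 640.7979
area = ½ · 640.7979 ≈ 320.399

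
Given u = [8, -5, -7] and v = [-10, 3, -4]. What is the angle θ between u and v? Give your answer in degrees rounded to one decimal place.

u · v = 8·(-10) + (-5)·3 + (-7)·(-4) = -80 - 15 + 28 = -67
|u|² = 64 + 25 + 49 = 138,  |u| = √138 ≈ 11.747340
|v|² = 100 + 9 + 16 = 125,  |v| = √125 ≈ 11.180340
cos θ = -67 / (11.747340 · 11.180340) ≈ -0.51013
θ = arccos(-0.51013) ≈ 120.7°

120.7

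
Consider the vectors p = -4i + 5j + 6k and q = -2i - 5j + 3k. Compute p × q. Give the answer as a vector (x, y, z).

i: 5·3 - 6·(-5) = 15 - (-30) = 45
j: 6·(-2) - (-4)·3 = -12 - (-12) = 0
k: (-4)·(-5) - 5·(-2) = 20 - (-10) = 30
p × q = (45, 0, 30)

(45, 0, 30)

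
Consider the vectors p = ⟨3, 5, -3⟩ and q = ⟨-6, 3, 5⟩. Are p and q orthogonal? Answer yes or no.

no

p · q = 3·(-6) + 5·3 + (-3)·5 = -18 + 15 - 15 = -18
Nonzero, so the vectors are not orthogonal.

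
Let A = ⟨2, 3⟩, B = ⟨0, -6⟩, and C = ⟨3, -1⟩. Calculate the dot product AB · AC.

34

AB = B − A = (-2, -9)
AC = C − A = (1, -4)
AB · AC = (-2)·1 + (-9)·(-4) = -2 + 36 = 34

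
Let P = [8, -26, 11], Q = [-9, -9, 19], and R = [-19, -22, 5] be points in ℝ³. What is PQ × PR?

PQ = (-17, 17, 8)
PR = (-27, 4, -6)
i: 17·(-6) - 8·4 = -102 - 32 = -134
j: 8·(-27) - (-17)·(-6) = -216 - 102 = -318
k: (-17)·4 - 17·(-27) = -68 - (-459) = 391
PQ × PR = (-134, -318, 391)

(-134, -318, 391)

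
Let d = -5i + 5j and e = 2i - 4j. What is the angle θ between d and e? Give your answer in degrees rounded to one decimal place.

d · e = (-5)·2 + 5·(-4) = -10 - 20 = -30
|d|² = 25 + 25 = 50,  |d| = √50 ≈ 7.071068
|e|² = 4 + 16 = 20,  |e| = √20 ≈ 4.472136
cos θ = -30 / (7.071068 · 4.472136) ≈ -0.94868
θ = arccos(-0.94868) ≈ 161.6°

161.6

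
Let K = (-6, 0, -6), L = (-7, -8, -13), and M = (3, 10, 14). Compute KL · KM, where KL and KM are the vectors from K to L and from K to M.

KL = L − K = (-1, -8, -7)
KM = M − K = (9, 10, 20)
KL · KM = (-1)·9 + (-8)·10 + (-7)·20 = -9 - 80 - 140 = -229

-229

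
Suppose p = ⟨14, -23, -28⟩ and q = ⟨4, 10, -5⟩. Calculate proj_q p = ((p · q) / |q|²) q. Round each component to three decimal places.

(-0.965, -2.411, 1.206)

p · q = 14·4 + (-23)·10 + (-28)·(-5) = 56 - 230 + 140 = -34
|q|² = 16 + 100 + 25 = 141
proj_q p = (-34/141) · (4, 10, -5) ≈ (-0.965, -2.411, 1.206)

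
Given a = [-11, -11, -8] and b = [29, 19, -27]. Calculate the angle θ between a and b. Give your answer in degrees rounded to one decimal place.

a · b = (-11)·29 + (-11)·19 + (-8)·(-27) = -319 - 209 + 216 = -312
|a|² = 121 + 121 + 64 = 306,  |a| = √306 ≈ 17.492856
|b|² = 841 + 361 + 729 = 1931,  |b| = √1931 ≈ 43.943145
cos θ = -312 / (17.492856 · 43.943145) ≈ -0.40588
θ = arccos(-0.40588) ≈ 113.9°

113.9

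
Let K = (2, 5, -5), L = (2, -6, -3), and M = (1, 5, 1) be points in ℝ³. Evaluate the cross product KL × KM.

(-66, -2, -11)

KL = (0, -11, 2)
KM = (-1, 0, 6)
i: (-11)·6 - 2·0 = -66 - 0 = -66
j: 2·(-1) - 0·6 = -2 - 0 = -2
k: 0·0 - (-11)·(-1) = 0 - 11 = -11
KL × KM = (-66, -2, -11)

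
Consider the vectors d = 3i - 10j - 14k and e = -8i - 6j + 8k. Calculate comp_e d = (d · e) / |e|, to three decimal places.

d · e = 3·(-8) + (-10)·(-6) + (-14)·8 = -24 + 60 - 112 = -76
|e| = √(64 + 36 + 64) = √164 ≈ 12.8062
comp_e d = -76 / √164 ≈ -5.935

-5.935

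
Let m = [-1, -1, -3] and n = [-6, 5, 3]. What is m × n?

i: (-1)·3 - (-3)·5 = -3 - (-15) = 12
j: (-3)·(-6) - (-1)·3 = 18 - (-3) = 21
k: (-1)·5 - (-1)·(-6) = -5 - 6 = -11
m × n = (12, 21, -11)

(12, 21, -11)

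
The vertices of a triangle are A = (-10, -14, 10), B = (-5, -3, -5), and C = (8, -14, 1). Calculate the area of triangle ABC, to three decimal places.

157.821

AB = (5, 11, -15),  AC = (18, 0, -9)
i: 11·(-9) - (-15)·0 = -99 - 0 = -99
j: (-15)·18 - 5·(-9) = -270 - (-45) = -225
k: 5·0 - 11·18 = 0 - 198 = -198
AB × AC = (-99, -225, -198)
|AB × AC| = √99630 ≈ 315.6422
area = ½ · 315.6422 ≈ 157.821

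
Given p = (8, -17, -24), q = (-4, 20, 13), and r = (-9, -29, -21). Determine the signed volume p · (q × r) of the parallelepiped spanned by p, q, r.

-4031

q × r:
i: 20·(-21) - 13·(-29) = -420 - (-377) = -43
j: 13·(-9) - (-4)·(-21) = -117 - 84 = -201
k: (-4)·(-29) - 20·(-9) = 116 - (-180) = 296
q × r = (-43, -201, 296)
p · (q × r) = 8·(-43) + (-17)·(-201) + (-24)·296 = -344 + 3417 - 7104 = -4031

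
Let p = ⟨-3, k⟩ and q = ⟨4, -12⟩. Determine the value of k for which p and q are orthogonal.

p · q = (-3)·4 + k·(-12) = -12 - 12k
Set equal to 0: -12k = 12, so k = -1.

-1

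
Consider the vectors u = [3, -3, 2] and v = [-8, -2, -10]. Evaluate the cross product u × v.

i: (-3)·(-10) - 2·(-2) = 30 - (-4) = 34
j: 2·(-8) - 3·(-10) = -16 - (-30) = 14
k: 3·(-2) - (-3)·(-8) = -6 - 24 = -30
u × v = (34, 14, -30)

(34, 14, -30)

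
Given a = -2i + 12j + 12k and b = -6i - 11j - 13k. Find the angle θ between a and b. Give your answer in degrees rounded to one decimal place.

153.5

a · b = (-2)·(-6) + 12·(-11) + 12·(-13) = 12 - 132 - 156 = -276
|a|² = 4 + 144 + 144 = 292,  |a| = √292 ≈ 17.088007
|b|² = 36 + 121 + 169 = 326,  |b| = √326 ≈ 18.055470
cos θ = -276 / (17.088007 · 18.055470) ≈ -0.89456
θ = arccos(-0.89456) ≈ 153.5°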